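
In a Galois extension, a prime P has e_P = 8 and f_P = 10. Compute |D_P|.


|D_P| = e * f
= 8 * 10
= 80

80


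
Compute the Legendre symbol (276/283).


p = 283 is prime, so compute (276/283) with the reciprocity algorithm (Jacobi-symbol steps: pull out 2s via (2/n), flip via reciprocity, reduce):
  pull out 2: (2/283) = -1  (since 283 mod 8 = 3)
  pull out 2: (2/283) = -1  (since 283 mod 8 = 3)
  reciprocity: (69/283) -> +(283/69)
  reduce: (7/69)
  reciprocity: (7/69) -> +(69/7)
  reduce: (6/7)
  pull out 2: (2/7) = +1  (since 7 mod 8 = 7)
  reciprocity: (3/7) -> -(7/3)
  reduce: (1/3)
  (1/3) = 1
Product of signs = -1
(276/283) = -1

-1


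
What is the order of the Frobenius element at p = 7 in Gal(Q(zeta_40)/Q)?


The Frobenius at p in Gal(Q(zeta_n)/Q) = (Z/nZ)* is the class of p, so its order is ord_40(7), the smallest k >= 1 with 7^k = 1 mod 40.
n = 40 = 2^3 * 5, phi(40) = 16; the order divides phi(n).
Divisors of 16: 1, 2, 4, 8, 16
Repeated squaring mod 40: 7^1 = 7, 7^2 = 9, 7^4 = 1, 7^8 = 1, 7^16 = 1
Test divisors in increasing order:
  k=1: 7^1 = 7 mod 40
  k=2: 7^2 = 9 mod 40
  k=4: 7^4 = 1 mod 40  <- first divisor giving 1
Order = 4

4


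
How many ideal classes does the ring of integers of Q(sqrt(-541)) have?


K = Q(sqrt(-541)). d mod 4 = 3, so D = disc(K) = 4d = -2164
h(K) equals the number of primitive reduced positive-definite forms (a, b, c) = a*x^2 + b*x*y + c*y^2 with b^2 - 4ac = D,
where reduced means |b| <= a <= c, with b >= 0 whenever |b| = a or a = c, and primitive means gcd(a, b, c) = 1.
Reduced forces 3a^2 <= |D| = 2164, so 1 <= a <= 26; b must have the parity of D, and c = (b^2 - D)/(4a) must be an integer >= a.
Enumerate a = 1..26, b in [-a, a]:
  a=1: (1, 0, 541)  [1]
  a=2: (2, 2, 271)  [1]
  a=3..4: none
  a=5: (5, -4, 109), (5, 4, 109)  [2]
  a=6..9: none
  a=10: (10, -6, 55), (10, 6, 55)  [2]
  a=11: (11, -6, 50), (11, 6, 50)  [2]
  a=12..21: none
  a=22: (22, -6, 25), (22, 6, 25)  [2]
  a=23..26: none
Total reduced forms: 1 + 1 + 2 + 2 + 2 + 2 = 10
h = 10

10


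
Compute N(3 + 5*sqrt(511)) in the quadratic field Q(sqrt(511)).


N(a + b*sqrt(d)) = a^2 - d*b^2
= (3)^2 - (511)*(5)^2
= 9 - 12775
= -12766

-12766


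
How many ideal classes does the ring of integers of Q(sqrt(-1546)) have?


K = Q(sqrt(-1546)). d mod 4 = 2, so D = disc(K) = 4d = -6184
h(K) equals the number of primitive reduced positive-definite forms (a, b, c) = a*x^2 + b*x*y + c*y^2 with b^2 - 4ac = D,
where reduced means |b| <= a <= c, with b >= 0 whenever |b| = a or a = c, and primitive means gcd(a, b, c) = 1.
Reduced forces 3a^2 <= |D| = 6184, so 1 <= a <= 45; b must have the parity of D, and c = (b^2 - D)/(4a) must be an integer >= a.
Enumerate a = 1..45, b in [-a, a]:
  a=1: (1, 0, 1546)  [1]
  a=2: (2, 0, 773)  [1]
  a=3..4: none
  a=5: (5, -4, 310), (5, 4, 310)  [2]
  a=6: none
  a=7: (7, -2, 221), (7, 2, 221)  [2]
  a=8..9: none
  a=10: (10, -4, 155), (10, 4, 155)  [2]
  a=11: (11, -8, 142), (11, 8, 142)  [2]
  a=12: none
  a=13: (13, -2, 119), (13, 2, 119)  [2]
  a=14: (14, -12, 113), (14, 12, 113)  [2]
  a=15..16: none
  a=17: (17, -2, 91), (17, 2, 91)  [2]
  a=18..21: none
  a=22: (22, -8, 71), (22, 8, 71)  [2]
  a=23: (23, -16, 70), (23, 16, 70)  [2]
  a=24: none
  a=25: (25, -4, 62), (25, 4, 62)  [2]
  a=26: (26, -24, 65), (26, 24, 65)  [2]
  a=27..28: none
  a=29: (29, -14, 55), (29, 14, 55)  [2]
  a=30: none
  a=31: (31, -4, 50), (31, 4, 50)  [2]
  a=32..33: none
  a=34: (34, -32, 53), (34, 32, 53)  [2]
  a=35: (35, -26, 49), (35, -16, 46), (35, 16, 46), (35, 26, 49)  [4]
  a=36..45: none
Total reduced forms: 1 + 1 + 2 + 2 + 2 + 2 + 2 + 2 + 2 + 2 + 2 + 2 + 2 + 2 + 2 + 2 + 4 = 34
h = 34

34


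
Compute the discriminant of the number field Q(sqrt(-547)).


For K = Q(sqrt(d)) with d squarefree: disc(K) = d if d = 1 mod 4, and disc(K) = 4d if d = 2 or 3 mod 4.
Here d = -547, and d mod 4 = 1.
d = 1 mod 4 (O_K = Z[(1+sqrt(d))/2]), so disc(K) = d = -547

-547


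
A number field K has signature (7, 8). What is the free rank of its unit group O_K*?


By Dirichlet's unit theorem:
rank = r1 + r2 - 1
= 7 + 8 - 1
= 14

14


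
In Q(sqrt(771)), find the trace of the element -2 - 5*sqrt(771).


Tr(a + b*sqrt(d)) = (a + b*sqrt(d)) + (a - b*sqrt(d)) = 2a
= 2 * (-2)
= -4

-4


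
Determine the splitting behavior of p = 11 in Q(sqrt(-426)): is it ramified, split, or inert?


K = Q(sqrt(-426)). Since d mod 4 = 2, disc(K) = -1704.
Check p | disc: -1704 mod 11 = 1.
p does not divide disc. Compute Legendre symbol (d/p):
3^((11-1)/2) mod 11 = 1
(d/p) = 1, so p splits: (p) = P*P' with e=1, f=1, g=2.
Therefore p is split.

split


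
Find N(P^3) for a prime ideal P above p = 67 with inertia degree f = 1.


N(P^a) = p^(a*f)
= 67^(3*1)
= 67^3
= 300763

300763


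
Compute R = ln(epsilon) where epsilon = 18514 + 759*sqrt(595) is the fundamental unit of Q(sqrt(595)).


epsilon = 18514 + 759*sqrt(595)
= 37028.0000
R = ln(37028.0000)
= 10.5194

10.5194


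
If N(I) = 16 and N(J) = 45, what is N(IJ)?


N(IJ) = N(I) * N(J)
= 16 * 45
= 720

720


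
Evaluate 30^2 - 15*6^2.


x^2 - d*y^2
= 30^2 - 15*6^2
= 900 - 540
= 360

360


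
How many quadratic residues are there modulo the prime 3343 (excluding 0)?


For prime p, the number of non-zero quadratic residues is (p-1)/2.
= (3343-1)/2
= 1671

1671


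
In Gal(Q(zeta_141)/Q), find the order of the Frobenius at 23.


The Frobenius at p in Gal(Q(zeta_n)/Q) = (Z/nZ)* is the class of p, so its order is ord_141(23), the smallest k >= 1 with 23^k = 1 mod 141.
n = 141 = 3 * 47, phi(141) = 92; the order divides phi(n).
Divisors of 92: 1, 2, 4, 23, 46, 92
Repeated squaring mod 141: 23^1 = 23, 23^2 = 106, 23^4 = 97, 23^8 = 103, 23^16 = 34, 23^32 = 28, 23^64 = 79
Test divisors in increasing order:
  k=1: 23^1 = 23 mod 141
  k=2: 23^2 = 106 mod 141
  k=4: 23^4 = 97 mod 141
  k=23: 23^23 = 34 * 97 * 106 * 23 = 140 mod 141
  k=46: 23^46 = 28 * 103 * 97 * 106 = 1 mod 141  <- first divisor giving 1
Order = 46

46


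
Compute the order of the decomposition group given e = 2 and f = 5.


|D_P| = e * f
= 2 * 5
= 10

10


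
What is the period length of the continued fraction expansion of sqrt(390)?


Run the CF algorithm for sqrt(390).
a_0 = floor(sqrt(390)) = 19; set m_0=0, q_0=1.
Recurrence: m' = q*a - m,  q' = (d - m'^2)/q,  a' = floor((a_0 + m')/q').
  step 1: m=19, q=29, a=1
  step 2: m=10, q=10, a=2
  step 3: m=10, q=29, a=1
  step 4: m=19, q=1, a=38
a_4 = 2*a_0 = 38, so the period closes here.
sqrt(390) = [19; 1, 2, 1, 38]
Period length = 4

4


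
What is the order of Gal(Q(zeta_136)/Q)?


|Gal(Q(zeta_136)/Q)| = phi(136)
= 64

64


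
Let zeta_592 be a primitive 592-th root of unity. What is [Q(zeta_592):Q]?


The degree equals Euler's totient phi(592).
592 = 2^4 * 37
phi(592) = 288

288


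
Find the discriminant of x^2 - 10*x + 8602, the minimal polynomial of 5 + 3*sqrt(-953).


The element 5 + 3*sqrt(-953) has minimal polynomial:
x^2 - 10*x + 8602
Discriminant = (-10)^2 - 4*(8602)
= 100 - 34408
= -34308

-34308


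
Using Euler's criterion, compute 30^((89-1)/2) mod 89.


p = 89 is prime and the exponent is (p-1)/2 = 44, so by Euler's criterion 30^44 = (30/89) = +1 or -1 mod 89.
Compute by square-and-multiply:
  44 = 32 + 8 + 4 (binary 101100)
  Repeated squaring mod 89: 30^1 = 30, 30^2 = 10, 30^4 = 11, 30^8 = 32, 30^16 = 45, 30^32 = 67
  30^44 = 30^32 * 30^8 * 30^4 = 67 * 32 * 11 mod 89
    67 * 32 = 2144 = 8 mod 89
    8 * 11 = 88 = 88 mod 89
  30^44 = 88 mod 89
Result 88 = p - 1 = -1 mod 89: 30 is a quadratic non-residue mod 89. As a residue in [0, p-1] the value is 88.
30^44 mod 89 = 88

88


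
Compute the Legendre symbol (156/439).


p = 439 is prime, so compute (156/439) with the reciprocity algorithm (Jacobi-symbol steps: pull out 2s via (2/n), flip via reciprocity, reduce):
  pull out 2: (2/439) = +1  (since 439 mod 8 = 7)
  pull out 2: (2/439) = +1  (since 439 mod 8 = 7)
  reciprocity: (39/439) -> -(439/39)
  reduce: (10/39)
  pull out 2: (2/39) = +1  (since 39 mod 8 = 7)
  reciprocity: (5/39) -> +(39/5)
  reduce: (4/5)
  pull out 2: (2/5) = -1  (since 5 mod 8 = 5)
  pull out 2: (2/5) = -1  (since 5 mod 8 = 5)
  (1/5) = 1
Product of signs = -1
(156/439) = -1

-1


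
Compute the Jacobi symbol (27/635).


Compute (27/635) via quadratic reciprocity:
  reciprocity: (27/635) -> -(635/27)
  reduce: (14/27)
  pull out 2: (2/27) = -1  (since 27 mod 8 = 3)
  reciprocity: (7/27) -> -(27/7)
  reduce: (6/7)
  pull out 2: (2/7) = +1  (since 7 mod 8 = 7)
  reciprocity: (3/7) -> -(7/3)
  reduce: (1/3)
  (1/3) = 1
Product of signs = 1

1


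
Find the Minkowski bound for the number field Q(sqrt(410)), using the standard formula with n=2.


d = 410, d mod 4 = 2, so disc(K) = 4d = 1640; |disc(K)| = 1640
Real quadratic field, so n = 2, s = r2 = 0, r1 = 2
M = (n!/n^n) * (4/pi)^s * sqrt(|disc(K)|) = (2!/2^2) * (4/pi)^0 * sqrt(1640)
= 0.5 * 1.000000 * 40.496913
= 20.2485

20.2485


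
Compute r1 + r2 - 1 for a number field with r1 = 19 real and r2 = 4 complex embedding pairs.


By Dirichlet's unit theorem:
rank = r1 + r2 - 1
= 19 + 4 - 1
= 22

22


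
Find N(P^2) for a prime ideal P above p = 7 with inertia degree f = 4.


N(P^a) = p^(a*f)
= 7^(2*4)
= 7^8
= 5764801

5764801


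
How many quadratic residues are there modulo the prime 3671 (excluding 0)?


For prime p, the number of non-zero quadratic residues is (p-1)/2.
= (3671-1)/2
= 1835

1835


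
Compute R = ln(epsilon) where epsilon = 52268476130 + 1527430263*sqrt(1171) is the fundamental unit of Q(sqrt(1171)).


epsilon = 52268476130 + 1527430263*sqrt(1171)
= 1.0454e+11
R = ln(1.0454e+11)
= 25.3728

25.3728


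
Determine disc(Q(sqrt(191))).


For K = Q(sqrt(d)) with d squarefree: disc(K) = d if d = 1 mod 4, and disc(K) = 4d if d = 2 or 3 mod 4.
Here d = 191, and d mod 4 = 3.
d = 3 mod 4, not 1 (O_K = Z[sqrt(d)]), so disc(K) = 4d = 4 * (191) = 764

764


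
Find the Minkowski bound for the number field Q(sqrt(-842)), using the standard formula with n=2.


d = -842, d mod 4 = 2, so disc(K) = 4d = -3368; |disc(K)| = 3368
Imaginary quadratic field, so n = 2, s = r2 = 1, r1 = 0
M = (n!/n^n) * (4/pi)^s * sqrt(|disc(K)|) = (2!/2^2) * (4/pi)^1 * sqrt(3368)
= 0.5 * 1.273240 * 58.034473
= 36.9459

36.9459


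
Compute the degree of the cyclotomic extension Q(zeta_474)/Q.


The degree equals Euler's totient phi(474).
474 = 2 * 3 * 79
phi(474) = 156

156


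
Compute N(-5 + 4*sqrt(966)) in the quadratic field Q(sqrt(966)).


N(a + b*sqrt(d)) = a^2 - d*b^2
= (-5)^2 - (966)*(4)^2
= 25 - 15456
= -15431

-15431


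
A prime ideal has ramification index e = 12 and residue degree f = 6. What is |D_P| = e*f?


|D_P| = e * f
= 12 * 6
= 72

72


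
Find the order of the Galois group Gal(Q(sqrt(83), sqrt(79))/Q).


The 2 square roots of distinct primes are multiplicatively independent over Q,
so [K:Q] = 2^2 and Gal(K/Q) is isomorphic to (Z/2Z)^2.
|Gal| = 2^2 = 4

4


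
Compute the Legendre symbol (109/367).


p = 367 is prime, so compute (109/367) with the reciprocity algorithm (Jacobi-symbol steps: pull out 2s via (2/n), flip via reciprocity, reduce):
  reciprocity: (109/367) -> +(367/109)
  reduce: (40/109)
  pull out 2: (2/109) = -1  (since 109 mod 8 = 5)
  pull out 2: (2/109) = -1  (since 109 mod 8 = 5)
  pull out 2: (2/109) = -1  (since 109 mod 8 = 5)
  reciprocity: (5/109) -> +(109/5)
  reduce: (4/5)
  pull out 2: (2/5) = -1  (since 5 mod 8 = 5)
  pull out 2: (2/5) = -1  (since 5 mod 8 = 5)
  (1/5) = 1
Product of signs = -1
(109/367) = -1

-1


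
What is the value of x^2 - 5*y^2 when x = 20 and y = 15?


x^2 - d*y^2
= 20^2 - 5*15^2
= 400 - 1125
= -725

-725


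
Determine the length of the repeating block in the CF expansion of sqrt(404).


Run the CF algorithm for sqrt(404).
a_0 = floor(sqrt(404)) = 20; set m_0=0, q_0=1.
Recurrence: m' = q*a - m,  q' = (d - m'^2)/q,  a' = floor((a_0 + m')/q').
  step 1: m=20, q=4, a=10
  step 2: m=20, q=1, a=40
a_2 = 2*a_0 = 40, so the period closes here.
sqrt(404) = [20; 10, 40]
Period length = 2

2


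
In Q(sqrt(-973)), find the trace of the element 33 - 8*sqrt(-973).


Tr(a + b*sqrt(d)) = (a + b*sqrt(d)) + (a - b*sqrt(d)) = 2a
= 2 * (33)
= 66

66


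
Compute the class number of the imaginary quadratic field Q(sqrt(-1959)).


K = Q(sqrt(-1959)). d mod 4 = 1, so D = disc(K) = d = -1959
h(K) equals the number of primitive reduced positive-definite forms (a, b, c) = a*x^2 + b*x*y + c*y^2 with b^2 - 4ac = D,
where reduced means |b| <= a <= c, with b >= 0 whenever |b| = a or a = c, and primitive means gcd(a, b, c) = 1.
Reduced forces 3a^2 <= |D| = 1959, so 1 <= a <= 25; b must have the parity of D, and c = (b^2 - D)/(4a) must be an integer >= a.
Enumerate a = 1..25, b in [-a, a]:
  a=1: (1, 1, 490)  [1]
  a=2: (2, -1, 245), (2, 1, 245)  [2]
  a=3: (3, 3, 164)  [1]
  a=4: (4, -3, 123), (4, 3, 123)  [2]
  a=5: (5, -1, 98), (5, 1, 98)  [2]
  a=6: (6, -3, 82), (6, 3, 82)  [2]
  a=7: (7, -1, 70), (7, 1, 70)  [2]
  a=8: (8, -5, 62), (8, 5, 62)  [2]
  a=9: none
  a=10: (10, -9, 51), (10, -1, 49), (10, 1, 49), (10, 9, 51)  [4]
  a=11: none
  a=12: (12, -3, 41), (12, 3, 41)  [2]
  a=13: (13, -11, 40), (13, 11, 40)  [2]
  a=14: (14, -13, 38), (14, -1, 35), (14, 1, 35), (14, 13, 38)  [4]
  a=15: (15, -9, 34), (15, 9, 34)  [2]
  a=16: (16, -5, 31), (16, 5, 31)  [2]
  a=17: (17, -9, 30), (17, 9, 30)  [2]
  a=18: none
  a=19: (19, -13, 28), (19, 13, 28)  [2]
  a=20: (20, -19, 29), (20, -11, 26), (20, 11, 26), (20, 19, 29)  [4]
  a=21: (21, -15, 26), (21, 15, 26)  [2]
  a=22..23: none
  a=24: (24, -21, 25), (24, 21, 25)  [2]
  a=25: none
Total reduced forms: 1 + 2 + 1 + 2 + 2 + 2 + 2 + 2 + 4 + 2 + 2 + 4 + 2 + 2 + 2 + 2 + 4 + 2 + 2 = 42
h = 42

42


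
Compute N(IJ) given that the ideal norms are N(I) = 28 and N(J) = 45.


N(IJ) = N(I) * N(J)
= 28 * 45
= 1260

1260


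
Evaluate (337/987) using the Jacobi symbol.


Compute (337/987) via quadratic reciprocity:
  reciprocity: (337/987) -> +(987/337)
  reduce: (313/337)
  reciprocity: (313/337) -> +(337/313)
  reduce: (24/313)
  pull out 2: (2/313) = +1  (since 313 mod 8 = 1)
  pull out 2: (2/313) = +1  (since 313 mod 8 = 1)
  pull out 2: (2/313) = +1  (since 313 mod 8 = 1)
  reciprocity: (3/313) -> +(313/3)
  reduce: (1/3)
  (1/3) = 1
Product of signs = 1

1


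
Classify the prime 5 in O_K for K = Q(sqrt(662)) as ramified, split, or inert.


K = Q(sqrt(662)). Since d mod 4 = 2, disc(K) = 2648.
Check p | disc: 2648 mod 5 = 3.
p does not divide disc. Compute Legendre symbol (d/p):
2^((5-1)/2) mod 5 = -1
(d/p) = -1, so p is inert: (p) stays prime with e=1, f=2, g=1.
Therefore p is inert.

inert


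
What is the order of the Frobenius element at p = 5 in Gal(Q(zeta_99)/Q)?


The Frobenius at p in Gal(Q(zeta_n)/Q) = (Z/nZ)* is the class of p, so its order is ord_99(5), the smallest k >= 1 with 5^k = 1 mod 99.
n = 99 = 3^2 * 11, phi(99) = 60; the order divides phi(n).
Divisors of 60: 1, 2, 3, 4, 5, 6, 10, 12, 15, 20, 30, 60
Repeated squaring mod 99: 5^1 = 5, 5^2 = 25, 5^4 = 31, 5^8 = 70, 5^16 = 49, 5^32 = 25
Test divisors in increasing order:
  k=1: 5^1 = 5 mod 99
  k=2: 5^2 = 25 mod 99
  k=3: 5^3 = 25 * 5 = 26 mod 99
  k=4: 5^4 = 31 mod 99
  k=5: 5^5 = 31 * 5 = 56 mod 99
  k=6: 5^6 = 31 * 25 = 82 mod 99
  k=10: 5^10 = 70 * 25 = 67 mod 99
  k=12: 5^12 = 70 * 31 = 91 mod 99
  k=15: 5^15 = 70 * 31 * 25 * 5 = 89 mod 99
  k=20: 5^20 = 49 * 31 = 34 mod 99
  k=30: 5^30 = 49 * 70 * 31 * 25 = 1 mod 99  <- first divisor giving 1
Order = 30

30


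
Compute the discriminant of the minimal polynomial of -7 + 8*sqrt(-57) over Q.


The element -7 + 8*sqrt(-57) has minimal polynomial:
x^2 + 14*x + 3697
Discriminant = (14)^2 - 4*(3697)
= 196 - 14788
= -14592

-14592


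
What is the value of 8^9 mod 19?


p = 19 is prime and the exponent is (p-1)/2 = 9, so by Euler's criterion 8^9 = (8/19) = +1 or -1 mod 19.
Compute by square-and-multiply:
  9 = 8 + 1 (binary 1001)
  Repeated squaring mod 19: 8^1 = 8, 8^2 = 7, 8^4 = 11, 8^8 = 7
  8^9 = 8^8 * 8^1 = 7 * 8 mod 19
    7 * 8 = 56 = 18 mod 19
  8^9 = 18 mod 19
Result 18 = p - 1 = -1 mod 19: 8 is a quadratic non-residue mod 19. As a residue in [0, p-1] the value is 18.
8^9 mod 19 = 18

18


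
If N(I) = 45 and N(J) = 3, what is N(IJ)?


N(IJ) = N(I) * N(J)
= 45 * 3
= 135

135


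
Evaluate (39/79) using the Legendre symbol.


p = 79 is prime, so compute (39/79) with the reciprocity algorithm (Jacobi-symbol steps: pull out 2s via (2/n), flip via reciprocity, reduce):
  reciprocity: (39/79) -> -(79/39)
  reduce: (1/39)
  (1/39) = 1
Product of signs = -1
(39/79) = -1

-1


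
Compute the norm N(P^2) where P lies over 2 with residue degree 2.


N(P^a) = p^(a*f)
= 2^(2*2)
= 2^4
= 16

16


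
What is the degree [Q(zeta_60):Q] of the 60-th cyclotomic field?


The degree equals Euler's totient phi(60).
60 = 2^2 * 3 * 5
phi(60) = 16

16


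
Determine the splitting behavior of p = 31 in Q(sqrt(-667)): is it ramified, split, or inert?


K = Q(sqrt(-667)). Since d mod 4 = 1, disc(K) = -667.
Check p | disc: -667 mod 31 = 15.
p does not divide disc. Compute Legendre symbol (d/p):
15^((31-1)/2) mod 31 = -1
(d/p) = -1, so p is inert: (p) stays prime with e=1, f=2, g=1.
Therefore p is inert.

inert


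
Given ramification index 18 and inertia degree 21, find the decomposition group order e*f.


|D_P| = e * f
= 18 * 21
= 378

378


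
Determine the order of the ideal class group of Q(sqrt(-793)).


K = Q(sqrt(-793)). d mod 4 = 3, so D = disc(K) = 4d = -3172
h(K) equals the number of primitive reduced positive-definite forms (a, b, c) = a*x^2 + b*x*y + c*y^2 with b^2 - 4ac = D,
where reduced means |b| <= a <= c, with b >= 0 whenever |b| = a or a = c, and primitive means gcd(a, b, c) = 1.
Reduced forces 3a^2 <= |D| = 3172, so 1 <= a <= 32; b must have the parity of D, and c = (b^2 - D)/(4a) must be an integer >= a.
Enumerate a = 1..32, b in [-a, a]:
  a=1: (1, 0, 793)  [1]
  a=2: (2, 2, 397)  [1]
  a=3..12: none
  a=13: (13, 0, 61)  [1]
  a=14..18: none
  a=19: (19, -18, 46), (19, 18, 46)  [2]
  a=20..22: none
  a=23: (23, -18, 38), (23, 18, 38)  [2]
  a=24..25: none
  a=26: (26, 26, 37)  [1]
  a=27..32: none
Total reduced forms: 1 + 1 + 1 + 2 + 2 + 1 = 8
h = 8

8


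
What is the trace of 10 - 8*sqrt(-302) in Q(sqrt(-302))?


Tr(a + b*sqrt(d)) = (a + b*sqrt(d)) + (a - b*sqrt(d)) = 2a
= 2 * (10)
= 20

20


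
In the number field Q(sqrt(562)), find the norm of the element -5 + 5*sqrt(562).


N(a + b*sqrt(d)) = a^2 - d*b^2
= (-5)^2 - (562)*(5)^2
= 25 - 14050
= -14025

-14025


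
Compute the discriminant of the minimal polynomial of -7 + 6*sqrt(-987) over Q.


The element -7 + 6*sqrt(-987) has minimal polynomial:
x^2 + 14*x + 35581
Discriminant = (14)^2 - 4*(35581)
= 196 - 142324
= -142128

-142128


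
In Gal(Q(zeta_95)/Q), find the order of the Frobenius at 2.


The Frobenius at p in Gal(Q(zeta_n)/Q) = (Z/nZ)* is the class of p, so its order is ord_95(2), the smallest k >= 1 with 2^k = 1 mod 95.
n = 95 = 5 * 19, phi(95) = 72; the order divides phi(n).
Divisors of 72: 1, 2, 3, 4, 6, 8, 9, 12, 18, 24, 36, 72
Repeated squaring mod 95: 2^1 = 2, 2^2 = 4, 2^4 = 16, 2^8 = 66, 2^16 = 81, 2^32 = 6, 2^64 = 36
Test divisors in increasing order:
  k=1: 2^1 = 2 mod 95
  k=2: 2^2 = 4 mod 95
  k=3: 2^3 = 4 * 2 = 8 mod 95
  k=4: 2^4 = 16 mod 95
  k=6: 2^6 = 16 * 4 = 64 mod 95
  k=8: 2^8 = 66 mod 95
  k=9: 2^9 = 66 * 2 = 37 mod 95
  k=12: 2^12 = 66 * 16 = 11 mod 95
  k=18: 2^18 = 81 * 4 = 39 mod 95
  k=24: 2^24 = 81 * 66 = 26 mod 95
  k=36: 2^36 = 6 * 16 = 1 mod 95  <- first divisor giving 1
Order = 36

36


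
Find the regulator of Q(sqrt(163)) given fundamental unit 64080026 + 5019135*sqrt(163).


epsilon = 64080026 + 5019135*sqrt(163)
= 1.2816e+08
R = ln(1.2816e+08)
= 18.6688

18.6688


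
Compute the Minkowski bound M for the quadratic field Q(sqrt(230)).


d = 230, d mod 4 = 2, so disc(K) = 4d = 920; |disc(K)| = 920
Real quadratic field, so n = 2, s = r2 = 0, r1 = 2
M = (n!/n^n) * (4/pi)^s * sqrt(|disc(K)|) = (2!/2^2) * (4/pi)^0 * sqrt(920)
= 0.5 * 1.000000 * 30.331502
= 15.1658

15.1658


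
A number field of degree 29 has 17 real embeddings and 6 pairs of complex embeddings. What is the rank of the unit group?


By Dirichlet's unit theorem:
rank = r1 + r2 - 1
= 17 + 6 - 1
= 22

22


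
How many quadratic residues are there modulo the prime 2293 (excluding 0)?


For prime p, the number of non-zero quadratic residues is (p-1)/2.
= (2293-1)/2
= 1146

1146


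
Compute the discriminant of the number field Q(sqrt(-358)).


For K = Q(sqrt(d)) with d squarefree: disc(K) = d if d = 1 mod 4, and disc(K) = 4d if d = 2 or 3 mod 4.
Here d = -358, and d mod 4 = 2.
d = 2 mod 4, not 1 (O_K = Z[sqrt(d)]), so disc(K) = 4d = 4 * (-358) = -1432

-1432


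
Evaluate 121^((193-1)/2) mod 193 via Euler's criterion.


p = 193 is prime and the exponent is (p-1)/2 = 96, so by Euler's criterion 121^96 = (121/193) = +1 or -1 mod 193.
Compute by square-and-multiply:
  96 = 64 + 32 (binary 1100000)
  Repeated squaring mod 193: 121^1 = 121, 121^2 = 166, 121^4 = 150, 121^8 = 112, 121^16 = 192, 121^32 = 1, 121^64 = 1
  121^96 = 121^64 * 121^32 = 1 * 1 mod 193
    1 * 1 = 1 = 1 mod 193
  121^96 = 1 mod 193
Result 1: 121 is a quadratic residue mod 193.
121^96 mod 193 = 1

1


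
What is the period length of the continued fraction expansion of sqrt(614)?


Run the CF algorithm for sqrt(614).
a_0 = floor(sqrt(614)) = 24; set m_0=0, q_0=1.
Recurrence: m' = q*a - m,  q' = (d - m'^2)/q,  a' = floor((a_0 + m')/q').
  step 1: m=24, q=38, a=1
  step 2: m=14, q=11, a=3
  step 3: m=19, q=23, a=1
  step 4: m=4, q=26, a=1
  step 5: m=22, q=5, a=9
  step 6: m=23, q=17, a=2
  step 7: m=11, q=29, a=1
  step 8: m=18, q=10, a=4
  step 9: m=22, q=13, a=3
  step 10: m=17, q=25, a=1
  step 11: m=8, q=22, a=1
  step 12: m=14, q=19, a=2
  step 13: m=24, q=2, a=24
  step 14: m=24, q=19, a=2
  step 15: m=14, q=22, a=1
  step 16: m=8, q=25, a=1
  step 17: m=17, q=13, a=3
  step 18: m=22, q=10, a=4
  step 19: m=18, q=29, a=1
  step 20: m=11, q=17, a=2
  step 21: m=23, q=5, a=9
  step 22: m=22, q=26, a=1
  step 23: m=4, q=23, a=1
  step 24: m=19, q=11, a=3
  step 25: m=14, q=38, a=1
  step 26: m=24, q=1, a=48
a_26 = 2*a_0 = 48, so the period closes here.
sqrt(614) = [24; 1, 3, 1, 1, 9, 2, 1, 4, 3, 1, 1, 2, 24, 2, 1, 1, 3, 4, 1, 2, 9, 1, 1, 3, 1, 48]
Period length = 26

26


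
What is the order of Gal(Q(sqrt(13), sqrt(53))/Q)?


The 2 square roots of distinct primes are multiplicatively independent over Q,
so [K:Q] = 2^2 and Gal(K/Q) is isomorphic to (Z/2Z)^2.
|Gal| = 2^2 = 4

4


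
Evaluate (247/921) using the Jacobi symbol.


Compute (247/921) via quadratic reciprocity:
  reciprocity: (247/921) -> +(921/247)
  reduce: (180/247)
  pull out 2: (2/247) = +1  (since 247 mod 8 = 7)
  pull out 2: (2/247) = +1  (since 247 mod 8 = 7)
  reciprocity: (45/247) -> +(247/45)
  reduce: (22/45)
  pull out 2: (2/45) = -1  (since 45 mod 8 = 5)
  reciprocity: (11/45) -> +(45/11)
  reduce: (1/11)
  (1/11) = 1
Product of signs = -1

-1


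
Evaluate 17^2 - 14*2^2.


x^2 - d*y^2
= 17^2 - 14*2^2
= 289 - 56
= 233

233


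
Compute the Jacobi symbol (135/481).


Compute (135/481) via quadratic reciprocity:
  reciprocity: (135/481) -> +(481/135)
  reduce: (76/135)
  pull out 2: (2/135) = +1  (since 135 mod 8 = 7)
  pull out 2: (2/135) = +1  (since 135 mod 8 = 7)
  reciprocity: (19/135) -> -(135/19)
  reduce: (2/19)
  pull out 2: (2/19) = -1  (since 19 mod 8 = 3)
  (1/19) = 1
Product of signs = 1

1


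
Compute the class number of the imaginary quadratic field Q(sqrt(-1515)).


K = Q(sqrt(-1515)). d mod 4 = 1, so D = disc(K) = d = -1515
h(K) equals the number of primitive reduced positive-definite forms (a, b, c) = a*x^2 + b*x*y + c*y^2 with b^2 - 4ac = D,
where reduced means |b| <= a <= c, with b >= 0 whenever |b| = a or a = c, and primitive means gcd(a, b, c) = 1.
Reduced forces 3a^2 <= |D| = 1515, so 1 <= a <= 22; b must have the parity of D, and c = (b^2 - D)/(4a) must be an integer >= a.
Enumerate a = 1..22, b in [-a, a]:
  a=1: (1, 1, 379)  [1]
  a=2: none
  a=3: (3, 3, 127)  [1]
  a=4: none
  a=5: (5, 5, 77)  [1]
  a=6: none
  a=7: (7, -5, 55), (7, 5, 55)  [2]
  a=8..10: none
  a=11: (11, -5, 35), (11, 5, 35)  [2]
  a=12..14: none
  a=15: (15, 15, 29)  [1]
  a=16: none
  a=17: (17, -7, 23), (17, 7, 23)  [2]
  a=18: none
  a=19: (19, -9, 21), (19, 9, 21)  [2]
  a=20..22: none
Total reduced forms: 1 + 1 + 1 + 2 + 2 + 1 + 2 + 2 = 12
h = 12

12


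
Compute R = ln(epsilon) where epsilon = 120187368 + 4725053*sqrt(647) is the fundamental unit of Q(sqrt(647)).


epsilon = 120187368 + 4725053*sqrt(647)
= 2.4037e+08
R = ln(2.4037e+08)
= 19.2977

19.2977


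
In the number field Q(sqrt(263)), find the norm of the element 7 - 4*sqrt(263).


N(a + b*sqrt(d)) = a^2 - d*b^2
= (7)^2 - (263)*(-4)^2
= 49 - 4208
= -4159

-4159


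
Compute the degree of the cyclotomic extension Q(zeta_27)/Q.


The degree equals Euler's totient phi(27).
27 = 3^3
phi(27) = 18

18


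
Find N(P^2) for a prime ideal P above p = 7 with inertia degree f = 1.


N(P^a) = p^(a*f)
= 7^(2*1)
= 7^2
= 49

49


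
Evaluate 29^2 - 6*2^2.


x^2 - d*y^2
= 29^2 - 6*2^2
= 841 - 24
= 817

817


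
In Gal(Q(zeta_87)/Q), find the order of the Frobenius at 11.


The Frobenius at p in Gal(Q(zeta_n)/Q) = (Z/nZ)* is the class of p, so its order is ord_87(11), the smallest k >= 1 with 11^k = 1 mod 87.
n = 87 = 3 * 29, phi(87) = 56; the order divides phi(n).
Divisors of 56: 1, 2, 4, 7, 8, 14, 28, 56
Repeated squaring mod 87: 11^1 = 11, 11^2 = 34, 11^4 = 25, 11^8 = 16, 11^16 = 82, 11^32 = 25
Test divisors in increasing order:
  k=1: 11^1 = 11 mod 87
  k=2: 11^2 = 34 mod 87
  k=4: 11^4 = 25 mod 87
  k=7: 11^7 = 25 * 34 * 11 = 41 mod 87
  k=8: 11^8 = 16 mod 87
  k=14: 11^14 = 16 * 25 * 34 = 28 mod 87
  k=28: 11^28 = 82 * 16 * 25 = 1 mod 87  <- first divisor giving 1
Order = 28

28


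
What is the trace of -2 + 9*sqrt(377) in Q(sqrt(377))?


Tr(a + b*sqrt(d)) = (a + b*sqrt(d)) + (a - b*sqrt(d)) = 2a
= 2 * (-2)
= -4

-4


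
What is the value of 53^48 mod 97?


p = 97 is prime and the exponent is (p-1)/2 = 48, so by Euler's criterion 53^48 = (53/97) = +1 or -1 mod 97.
Compute by square-and-multiply:
  48 = 32 + 16 (binary 110000)
  Repeated squaring mod 97: 53^1 = 53, 53^2 = 93, 53^4 = 16, 53^8 = 62, 53^16 = 61, 53^32 = 35
  53^48 = 53^32 * 53^16 = 35 * 61 mod 97
    35 * 61 = 2135 = 1 mod 97
  53^48 = 1 mod 97
Result 1: 53 is a quadratic residue mod 97.
53^48 mod 97 = 1

1


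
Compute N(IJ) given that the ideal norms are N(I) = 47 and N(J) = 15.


N(IJ) = N(I) * N(J)
= 47 * 15
= 705

705


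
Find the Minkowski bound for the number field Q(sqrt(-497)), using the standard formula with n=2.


d = -497, d mod 4 = 3, so disc(K) = 4d = -1988; |disc(K)| = 1988
Imaginary quadratic field, so n = 2, s = r2 = 1, r1 = 0
M = (n!/n^n) * (4/pi)^s * sqrt(|disc(K)|) = (2!/2^2) * (4/pi)^1 * sqrt(1988)
= 0.5 * 1.273240 * 44.586994
= 28.3850

28.3850


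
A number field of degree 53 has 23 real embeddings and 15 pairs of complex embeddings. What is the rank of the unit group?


By Dirichlet's unit theorem:
rank = r1 + r2 - 1
= 23 + 15 - 1
= 37

37


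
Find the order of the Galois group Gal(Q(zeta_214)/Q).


|Gal(Q(zeta_214)/Q)| = phi(214)
= 106

106


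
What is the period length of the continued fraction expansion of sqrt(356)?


Run the CF algorithm for sqrt(356).
a_0 = floor(sqrt(356)) = 18; set m_0=0, q_0=1.
Recurrence: m' = q*a - m,  q' = (d - m'^2)/q,  a' = floor((a_0 + m')/q').
  step 1: m=18, q=32, a=1
  step 2: m=14, q=5, a=6
  step 3: m=16, q=20, a=1
  step 4: m=4, q=17, a=1
  step 5: m=13, q=11, a=2
  step 6: m=9, q=25, a=1
  step 7: m=16, q=4, a=8
  step 8: m=16, q=25, a=1
  step 9: m=9, q=11, a=2
  step 10: m=13, q=17, a=1
  step 11: m=4, q=20, a=1
  step 12: m=16, q=5, a=6
  step 13: m=14, q=32, a=1
  step 14: m=18, q=1, a=36
a_14 = 2*a_0 = 36, so the period closes here.
sqrt(356) = [18; 1, 6, 1, 1, 2, 1, 8, 1, 2, 1, 1, 6, 1, 36]
Period length = 14

14


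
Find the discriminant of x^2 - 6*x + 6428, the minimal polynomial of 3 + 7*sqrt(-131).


The element 3 + 7*sqrt(-131) has minimal polynomial:
x^2 - 6*x + 6428
Discriminant = (-6)^2 - 4*(6428)
= 36 - 25712
= -25676

-25676


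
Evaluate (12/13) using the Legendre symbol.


p = 13 is prime, so compute (12/13) with the reciprocity algorithm (Jacobi-symbol steps: pull out 2s via (2/n), flip via reciprocity, reduce):
  pull out 2: (2/13) = -1  (since 13 mod 8 = 5)
  pull out 2: (2/13) = -1  (since 13 mod 8 = 5)
  reciprocity: (3/13) -> +(13/3)
  reduce: (1/3)
  (1/3) = 1
Product of signs = 1
(12/13) = 1

1


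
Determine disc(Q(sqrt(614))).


For K = Q(sqrt(d)) with d squarefree: disc(K) = d if d = 1 mod 4, and disc(K) = 4d if d = 2 or 3 mod 4.
Here d = 614, and d mod 4 = 2.
d = 2 mod 4, not 1 (O_K = Z[sqrt(d)]), so disc(K) = 4d = 4 * (614) = 2456

2456


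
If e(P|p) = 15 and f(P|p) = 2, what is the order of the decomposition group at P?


|D_P| = e * f
= 15 * 2
= 30

30


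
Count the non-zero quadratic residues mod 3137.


For prime p, the number of non-zero quadratic residues is (p-1)/2.
= (3137-1)/2
= 1568

1568


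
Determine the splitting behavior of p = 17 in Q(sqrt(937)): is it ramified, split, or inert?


K = Q(sqrt(937)). Since d mod 4 = 1, disc(K) = 937.
Check p | disc: 937 mod 17 = 2.
p does not divide disc. Compute Legendre symbol (d/p):
2^((17-1)/2) mod 17 = 1
(d/p) = 1, so p splits: (p) = P*P' with e=1, f=1, g=2.
Therefore p is split.

split


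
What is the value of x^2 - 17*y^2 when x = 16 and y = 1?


x^2 - d*y^2
= 16^2 - 17*1^2
= 256 - 17
= 239

239


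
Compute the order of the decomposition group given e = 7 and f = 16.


|D_P| = e * f
= 7 * 16
= 112

112


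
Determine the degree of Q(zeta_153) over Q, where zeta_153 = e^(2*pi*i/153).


The degree equals Euler's totient phi(153).
153 = 3^2 * 17
phi(153) = 96

96


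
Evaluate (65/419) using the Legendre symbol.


p = 419 is prime, so compute (65/419) with the reciprocity algorithm (Jacobi-symbol steps: pull out 2s via (2/n), flip via reciprocity, reduce):
  reciprocity: (65/419) -> +(419/65)
  reduce: (29/65)
  reciprocity: (29/65) -> +(65/29)
  reduce: (7/29)
  reciprocity: (7/29) -> +(29/7)
  reduce: (1/7)
  (1/7) = 1
Product of signs = 1
(65/419) = 1

1


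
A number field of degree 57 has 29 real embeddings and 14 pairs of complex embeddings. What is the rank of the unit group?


By Dirichlet's unit theorem:
rank = r1 + r2 - 1
= 29 + 14 - 1
= 42

42


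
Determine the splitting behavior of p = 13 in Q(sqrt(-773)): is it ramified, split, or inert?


K = Q(sqrt(-773)). Since d mod 4 = 3, disc(K) = -3092.
Check p | disc: -3092 mod 13 = 2.
p does not divide disc. Compute Legendre symbol (d/p):
7^((13-1)/2) mod 13 = -1
(d/p) = -1, so p is inert: (p) stays prime with e=1, f=2, g=1.
Therefore p is inert.

inert


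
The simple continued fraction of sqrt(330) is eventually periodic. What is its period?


Run the CF algorithm for sqrt(330).
a_0 = floor(sqrt(330)) = 18; set m_0=0, q_0=1.
Recurrence: m' = q*a - m,  q' = (d - m'^2)/q,  a' = floor((a_0 + m')/q').
  step 1: m=18, q=6, a=6
  step 2: m=18, q=1, a=36
a_2 = 2*a_0 = 36, so the period closes here.
sqrt(330) = [18; 6, 36]
Period length = 2

2


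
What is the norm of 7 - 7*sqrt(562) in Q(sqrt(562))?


N(a + b*sqrt(d)) = a^2 - d*b^2
= (7)^2 - (562)*(-7)^2
= 49 - 27538
= -27489

-27489


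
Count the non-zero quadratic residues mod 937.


For prime p, the number of non-zero quadratic residues is (p-1)/2.
= (937-1)/2
= 468

468


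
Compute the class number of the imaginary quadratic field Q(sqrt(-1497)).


K = Q(sqrt(-1497)). d mod 4 = 3, so D = disc(K) = 4d = -5988
h(K) equals the number of primitive reduced positive-definite forms (a, b, c) = a*x^2 + b*x*y + c*y^2 with b^2 - 4ac = D,
where reduced means |b| <= a <= c, with b >= 0 whenever |b| = a or a = c, and primitive means gcd(a, b, c) = 1.
Reduced forces 3a^2 <= |D| = 5988, so 1 <= a <= 44; b must have the parity of D, and c = (b^2 - D)/(4a) must be an integer >= a.
Enumerate a = 1..44, b in [-a, a]:
  a=1: (1, 0, 1497)  [1]
  a=2: (2, 2, 749)  [1]
  a=3: (3, 0, 499)  [1]
  a=4..5: none
  a=6: (6, 6, 251)  [1]
  a=7: (7, -2, 214), (7, 2, 214)  [2]
  a=8..13: none
  a=14: (14, -2, 107), (14, 2, 107)  [2]
  a=15..16: none
  a=17: (17, -8, 89), (17, 8, 89)  [2]
  a=18: none
  a=19: (19, -4, 79), (19, 4, 79)  [2]
  a=20: none
  a=21: (21, -12, 73), (21, 12, 73)  [2]
  a=22..33: none
  a=34: (34, -26, 49), (34, 26, 49)  [2]
  a=35..37: none
  a=38: (38, -34, 47), (38, 34, 47)  [2]
  a=39..40: none
  a=41: (41, -30, 42), (41, 30, 42)  [2]
  a=42..44: none
Total reduced forms: 1 + 1 + 1 + 1 + 2 + 2 + 2 + 2 + 2 + 2 + 2 + 2 = 20
h = 20

20


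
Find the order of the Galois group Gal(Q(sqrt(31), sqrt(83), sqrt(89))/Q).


The 3 square roots of distinct primes are multiplicatively independent over Q,
so [K:Q] = 2^3 and Gal(K/Q) is isomorphic to (Z/2Z)^3.
|Gal| = 2^3 = 8

8


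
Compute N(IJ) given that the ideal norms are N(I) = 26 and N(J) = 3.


N(IJ) = N(I) * N(J)
= 26 * 3
= 78

78


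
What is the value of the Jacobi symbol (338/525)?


Compute (338/525) via quadratic reciprocity:
  pull out 2: (2/525) = -1  (since 525 mod 8 = 5)
  reciprocity: (169/525) -> +(525/169)
  reduce: (18/169)
  pull out 2: (2/169) = +1  (since 169 mod 8 = 1)
  reciprocity: (9/169) -> +(169/9)
  reduce: (7/9)
  reciprocity: (7/9) -> +(9/7)
  reduce: (2/7)
  pull out 2: (2/7) = +1  (since 7 mod 8 = 7)
  (1/7) = 1
Product of signs = -1

-1


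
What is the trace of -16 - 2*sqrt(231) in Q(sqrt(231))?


Tr(a + b*sqrt(d)) = (a + b*sqrt(d)) + (a - b*sqrt(d)) = 2a
= 2 * (-16)
= -32

-32


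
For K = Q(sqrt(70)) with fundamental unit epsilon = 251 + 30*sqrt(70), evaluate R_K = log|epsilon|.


epsilon = 251 + 30*sqrt(70)
= 501.9980
R = ln(501.9980)
= 6.2186

6.2186


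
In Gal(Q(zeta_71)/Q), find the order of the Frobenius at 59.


The Frobenius at p in Gal(Q(zeta_n)/Q) = (Z/nZ)* is the class of p, so its order is ord_71(59), the smallest k >= 1 with 59^k = 1 mod 71.
n = 71 = 71, phi(71) = 70; the order divides phi(n).
Divisors of 70: 1, 2, 5, 7, 10, 14, 35, 70
Repeated squaring mod 71: 59^1 = 59, 59^2 = 2, 59^4 = 4, 59^8 = 16, 59^16 = 43, 59^32 = 3, 59^64 = 9
Test divisors in increasing order:
  k=1: 59^1 = 59 mod 71
  k=2: 59^2 = 2 mod 71
  k=5: 59^5 = 4 * 59 = 23 mod 71
  k=7: 59^7 = 4 * 2 * 59 = 46 mod 71
  k=10: 59^10 = 16 * 2 = 32 mod 71
  k=14: 59^14 = 16 * 4 * 2 = 57 mod 71
  k=35: 59^35 = 3 * 2 * 59 = 70 mod 71
  k=70: 59^70 = 9 * 4 * 2 = 1 mod 71  <- first divisor giving 1
Order = 70

70


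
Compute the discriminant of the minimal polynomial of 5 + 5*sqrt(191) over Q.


The element 5 + 5*sqrt(191) has minimal polynomial:
x^2 - 10*x - 4750
Discriminant = (-10)^2 - 4*(-4750)
= 100 + 19000
= 19100

19100


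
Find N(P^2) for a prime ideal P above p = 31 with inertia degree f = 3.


N(P^a) = p^(a*f)
= 31^(2*3)
= 31^6
= 887503681

887503681


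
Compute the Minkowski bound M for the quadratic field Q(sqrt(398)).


d = 398, d mod 4 = 2, so disc(K) = 4d = 1592; |disc(K)| = 1592
Real quadratic field, so n = 2, s = r2 = 0, r1 = 2
M = (n!/n^n) * (4/pi)^s * sqrt(|disc(K)|) = (2!/2^2) * (4/pi)^0 * sqrt(1592)
= 0.5 * 1.000000 * 39.899875
= 19.9499

19.9499


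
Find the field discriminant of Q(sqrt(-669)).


For K = Q(sqrt(d)) with d squarefree: disc(K) = d if d = 1 mod 4, and disc(K) = 4d if d = 2 or 3 mod 4.
Here d = -669, and d mod 4 = 3.
d = 3 mod 4, not 1 (O_K = Z[sqrt(d)]), so disc(K) = 4d = 4 * (-669) = -2676

-2676


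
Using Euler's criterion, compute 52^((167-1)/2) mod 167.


p = 167 is prime and the exponent is (p-1)/2 = 83, so by Euler's criterion 52^83 = (52/167) = +1 or -1 mod 167.
Compute by square-and-multiply:
  83 = 64 + 16 + 2 + 1 (binary 1010011)
  Repeated squaring mod 167: 52^1 = 52, 52^2 = 32, 52^4 = 22, 52^8 = 150, 52^16 = 122, 52^32 = 21, 52^64 = 107
  52^83 = 52^64 * 52^16 * 52^2 * 52^1 = 107 * 122 * 32 * 52 mod 167
    107 * 122 = 13054 = 28 mod 167
    28 * 32 = 896 = 61 mod 167
    61 * 52 = 3172 = 166 mod 167
  52^83 = 166 mod 167
Result 166 = p - 1 = -1 mod 167: 52 is a quadratic non-residue mod 167. As a residue in [0, p-1] the value is 166.
52^83 mod 167 = 166

166


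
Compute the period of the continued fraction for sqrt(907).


Run the CF algorithm for sqrt(907).
a_0 = floor(sqrt(907)) = 30; set m_0=0, q_0=1.
Recurrence: m' = q*a - m,  q' = (d - m'^2)/q,  a' = floor((a_0 + m')/q').
  step 1: m=30, q=7, a=8
  step 2: m=26, q=33, a=1
  step 3: m=7, q=26, a=1
  step 4: m=19, q=21, a=2
  step 5: m=23, q=18, a=2
  step 6: m=13, q=41, a=1
  step 7: m=28, q=3, a=19
  step 8: m=29, q=22, a=2
  step 9: m=15, q=31, a=1
  step 10: m=16, q=21, a=2
  step 11: m=26, q=11, a=5
  step 12: m=29, q=6, a=9
  step 13: m=25, q=47, a=1
  step 14: m=22, q=9, a=5
  step 15: m=23, q=42, a=1
  step 16: m=19, q=13, a=3
  step 17: m=20, q=39, a=1
  step 18: m=19, q=14, a=3
  step 19: m=23, q=27, a=1
  step 20: m=4, q=33, a=1
  step 21: m=29, q=2, a=29
  step 22: m=29, q=33, a=1
  step 23: m=4, q=27, a=1
  step 24: m=23, q=14, a=3
  step 25: m=19, q=39, a=1
  step 26: m=20, q=13, a=3
  step 27: m=19, q=42, a=1
  step 28: m=23, q=9, a=5
  step 29: m=22, q=47, a=1
  step 30: m=25, q=6, a=9
  step 31: m=29, q=11, a=5
  step 32: m=26, q=21, a=2
  step 33: m=16, q=31, a=1
  step 34: m=15, q=22, a=2
  step 35: m=29, q=3, a=19
  step 36: m=28, q=41, a=1
  step 37: m=13, q=18, a=2
  step 38: m=23, q=21, a=2
  step 39: m=19, q=26, a=1
  step 40: m=7, q=33, a=1
  step 41: m=26, q=7, a=8
  step 42: m=30, q=1, a=60
a_42 = 2*a_0 = 60, so the period closes here.
sqrt(907) = [30; 8, 1, 1, 2, 2, 1, 19, 2, 1, 2, 5, 9, 1, 5, 1, 3, 1, 3, 1, 1, 29, 1, 1, 3, 1, 3, 1, 5, 1, 9, 5, 2, 1, 2, 19, 1, 2, 2, 1, 1, 8, 60]
Period length = 42

42


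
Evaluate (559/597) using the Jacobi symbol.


Compute (559/597) via quadratic reciprocity:
  reciprocity: (559/597) -> +(597/559)
  reduce: (38/559)
  pull out 2: (2/559) = +1  (since 559 mod 8 = 7)
  reciprocity: (19/559) -> -(559/19)
  reduce: (8/19)
  pull out 2: (2/19) = -1  (since 19 mod 8 = 3)
  pull out 2: (2/19) = -1  (since 19 mod 8 = 3)
  pull out 2: (2/19) = -1  (since 19 mod 8 = 3)
  (1/19) = 1
Product of signs = 1

1


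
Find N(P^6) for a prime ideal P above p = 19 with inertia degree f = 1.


N(P^a) = p^(a*f)
= 19^(6*1)
= 19^6
= 47045881

47045881


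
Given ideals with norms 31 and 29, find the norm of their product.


N(IJ) = N(I) * N(J)
= 31 * 29
= 899

899


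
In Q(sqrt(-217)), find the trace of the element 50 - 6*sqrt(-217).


Tr(a + b*sqrt(d)) = (a + b*sqrt(d)) + (a - b*sqrt(d)) = 2a
= 2 * (50)
= 100

100


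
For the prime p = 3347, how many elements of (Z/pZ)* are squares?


For prime p, the number of non-zero quadratic residues is (p-1)/2.
= (3347-1)/2
= 1673

1673


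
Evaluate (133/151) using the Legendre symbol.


p = 151 is prime, so compute (133/151) with the reciprocity algorithm (Jacobi-symbol steps: pull out 2s via (2/n), flip via reciprocity, reduce):
  reciprocity: (133/151) -> +(151/133)
  reduce: (18/133)
  pull out 2: (2/133) = -1  (since 133 mod 8 = 5)
  reciprocity: (9/133) -> +(133/9)
  reduce: (7/9)
  reciprocity: (7/9) -> +(9/7)
  reduce: (2/7)
  pull out 2: (2/7) = +1  (since 7 mod 8 = 7)
  (1/7) = 1
Product of signs = -1
(133/151) = -1

-1


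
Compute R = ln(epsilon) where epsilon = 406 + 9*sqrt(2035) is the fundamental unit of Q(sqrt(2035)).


epsilon = 406 + 9*sqrt(2035)
= 811.9988
R = ln(811.9988)
= 6.6995

6.6995


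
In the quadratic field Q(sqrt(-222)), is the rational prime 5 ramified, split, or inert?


K = Q(sqrt(-222)). Since d mod 4 = 2, disc(K) = -888.
Check p | disc: -888 mod 5 = 2.
p does not divide disc. Compute Legendre symbol (d/p):
3^((5-1)/2) mod 5 = -1
(d/p) = -1, so p is inert: (p) stays prime with e=1, f=2, g=1.
Therefore p is inert.

inert
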